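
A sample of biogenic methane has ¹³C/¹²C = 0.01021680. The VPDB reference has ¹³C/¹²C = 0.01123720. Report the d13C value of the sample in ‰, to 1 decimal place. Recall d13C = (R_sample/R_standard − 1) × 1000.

d13C = (R_sample / R_standard − 1) × 1000
R_sample / R_standard = 0.01021680 / 0.01123720 = 0.909194
d13C = (0.909194 − 1) × 1000 = -90.81‰

-90.8‰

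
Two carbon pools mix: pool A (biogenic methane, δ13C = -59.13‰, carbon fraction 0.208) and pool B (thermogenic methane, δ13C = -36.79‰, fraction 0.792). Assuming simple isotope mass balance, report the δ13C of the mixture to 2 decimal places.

-41.44‰

δ_mix = f_A·δ_A + f_B·δ_B
δ_mix = 0.208 × (-59.13) + 0.792 × (-36.79)
δ_mix = -12.299 + -29.138 = -41.437‰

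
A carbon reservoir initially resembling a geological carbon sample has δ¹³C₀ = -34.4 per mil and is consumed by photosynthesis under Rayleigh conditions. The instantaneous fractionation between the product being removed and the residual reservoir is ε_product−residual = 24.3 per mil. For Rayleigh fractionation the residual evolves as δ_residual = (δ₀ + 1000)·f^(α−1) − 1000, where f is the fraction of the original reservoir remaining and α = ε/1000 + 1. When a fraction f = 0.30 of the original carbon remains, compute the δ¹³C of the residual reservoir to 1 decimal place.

-62.2 per mil

Rayleigh residual: δ_res = (δ₀ + 1000)·f^(α−1) − 1000
α = ε/1000 + 1 = 1.02430, so α − 1 = 0.02430
f^(α−1) = 0.30^(0.02430) = 0.971167
δ_res = (-34.4 + 1000) × 0.971167 − 1000 = 937.759 − 1000 = -62.24 per mil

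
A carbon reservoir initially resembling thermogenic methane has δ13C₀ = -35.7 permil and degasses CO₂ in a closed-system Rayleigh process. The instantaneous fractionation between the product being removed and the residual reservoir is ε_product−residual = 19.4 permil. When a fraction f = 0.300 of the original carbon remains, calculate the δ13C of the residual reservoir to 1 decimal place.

Rayleigh residual: δ_res = (δ₀ + 1000)·f^(α−1) − 1000
α = ε/1000 + 1 = 1.01940, so α − 1 = 0.01940
f^(α−1) = 0.300^(0.01940) = 0.976914
δ_res = (-35.7 + 1000) × 0.976914 − 1000 = 942.038 − 1000 = -57.96 permil

-58.0 permil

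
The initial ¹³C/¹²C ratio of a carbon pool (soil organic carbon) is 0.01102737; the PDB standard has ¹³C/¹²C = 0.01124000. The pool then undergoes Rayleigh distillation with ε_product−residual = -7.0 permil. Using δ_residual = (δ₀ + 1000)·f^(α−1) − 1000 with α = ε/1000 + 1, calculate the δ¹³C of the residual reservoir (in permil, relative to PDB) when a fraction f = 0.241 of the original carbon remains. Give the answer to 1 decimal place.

δ₀ = (0.01102737/0.01124000 − 1)×1000 = (0.981083 − 1)×1000 = -18.917 permil
α − 1 = ε/1000 = -0.0070
f^(α−1) = 0.241^(-0.0070) = 1.010010
δ_res = (-18.917 + 1000) × 1.010010 − 1000 = 990.904 − 1000 = -9.10 permil

-9.1 permil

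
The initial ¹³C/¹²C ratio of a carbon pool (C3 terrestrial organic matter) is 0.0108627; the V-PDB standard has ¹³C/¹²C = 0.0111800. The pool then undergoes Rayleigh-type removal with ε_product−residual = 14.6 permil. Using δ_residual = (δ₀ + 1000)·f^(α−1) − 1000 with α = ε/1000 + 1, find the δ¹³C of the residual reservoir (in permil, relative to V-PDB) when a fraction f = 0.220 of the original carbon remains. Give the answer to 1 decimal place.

-49.6 permil

δ₀ = (0.0108627/0.0111800 − 1)×1000 = (0.971619 − 1)×1000 = -28.381 permil
α − 1 = ε/1000 = 0.0146
f^(α−1) = 0.220^(0.0146) = 0.978136
δ_res = (-28.381 + 1000) × 0.978136 − 1000 = 950.376 − 1000 = -49.62 permil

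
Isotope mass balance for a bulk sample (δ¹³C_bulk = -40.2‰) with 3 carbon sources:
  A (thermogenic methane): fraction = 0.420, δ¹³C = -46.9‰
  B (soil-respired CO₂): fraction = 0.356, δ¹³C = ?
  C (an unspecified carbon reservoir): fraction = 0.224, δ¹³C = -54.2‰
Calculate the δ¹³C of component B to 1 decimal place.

Isotope mass balance: δ_bulk = Σ fᵢ·δᵢ.
-40.2 = 0.420×(-46.9) + 0.356×δ_B + 0.224×(-54.2)
0.356·δ_B = -40.2 − (-31.839) = -8.361
δ_B = -8.361 / 0.356 = -23.49‰

-23.5‰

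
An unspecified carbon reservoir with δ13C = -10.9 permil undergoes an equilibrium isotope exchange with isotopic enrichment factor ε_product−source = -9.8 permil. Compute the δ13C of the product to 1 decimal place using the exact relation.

Exactly, δ_product = (δ_source + 1000)·(ε/1000 + 1) − 1000.
δ_product = (-10.9 + 1000) × (-9.8/1000 + 1) − 1000
δ_product = -20.59 permil

-20.6 permil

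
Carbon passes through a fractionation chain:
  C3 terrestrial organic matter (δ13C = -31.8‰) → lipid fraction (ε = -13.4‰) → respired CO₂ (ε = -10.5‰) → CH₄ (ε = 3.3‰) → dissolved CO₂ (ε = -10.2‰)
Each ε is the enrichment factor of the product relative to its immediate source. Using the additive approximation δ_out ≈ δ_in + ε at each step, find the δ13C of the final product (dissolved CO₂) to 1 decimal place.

step 1: δ ≈ -31.8 + (-13.4) = -45.2‰
step 2: δ ≈ -45.2 + (-10.5) = -55.7‰
step 3: δ ≈ -55.7 + (3.3) = -52.4‰
step 4: δ ≈ -52.4 + (-10.2) = -62.6‰

-62.6‰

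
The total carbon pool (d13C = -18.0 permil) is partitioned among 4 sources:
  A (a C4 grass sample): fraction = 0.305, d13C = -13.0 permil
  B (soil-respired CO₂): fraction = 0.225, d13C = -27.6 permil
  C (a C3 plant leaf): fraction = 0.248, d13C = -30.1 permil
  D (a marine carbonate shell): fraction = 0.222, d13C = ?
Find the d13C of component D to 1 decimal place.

-1.6 permil

Isotope mass balance: δ_bulk = Σ fᵢ·δᵢ.
-18.0 = 0.305×(-13.0) + 0.225×(-27.6) + 0.248×(-30.1) + 0.222×δ_D
0.222·δ_D = -18.0 − (-17.640) = -0.360
δ_D = -0.360 / 0.222 = -1.62 permil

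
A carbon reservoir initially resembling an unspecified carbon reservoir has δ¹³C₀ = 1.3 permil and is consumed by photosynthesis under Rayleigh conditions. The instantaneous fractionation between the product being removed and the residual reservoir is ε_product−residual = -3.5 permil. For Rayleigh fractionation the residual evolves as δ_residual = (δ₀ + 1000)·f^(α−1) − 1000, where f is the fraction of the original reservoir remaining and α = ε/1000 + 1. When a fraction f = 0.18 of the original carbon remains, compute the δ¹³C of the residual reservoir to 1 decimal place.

7.3 permil

Rayleigh residual: δ_res = (δ₀ + 1000)·f^(α−1) − 1000
α = ε/1000 + 1 = 0.99650, so α − 1 = -0.00350
f^(α−1) = 0.18^(-0.00350) = 1.006020
δ_res = (1.3 + 1000) × 1.006020 − 1000 = 1007.328 − 1000 = 7.33 permil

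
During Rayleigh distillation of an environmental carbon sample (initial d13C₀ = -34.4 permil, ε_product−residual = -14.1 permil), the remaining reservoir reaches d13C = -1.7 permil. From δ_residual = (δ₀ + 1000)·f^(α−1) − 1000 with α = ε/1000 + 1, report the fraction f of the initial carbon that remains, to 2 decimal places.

α − 1 = ε/1000 = -0.0141
(δ_res + 1000)/(δ₀ + 1000) = (-1.7 + 1000)/(-34.4 + 1000) = 998.3/965.6 = 1.033865
f = 1.033865^(1/-0.0141) = exp(ln(1.033865)/-0.0141) = exp(0.03330/-0.0141)
f = exp(-2.3620) = 0.0942

0.09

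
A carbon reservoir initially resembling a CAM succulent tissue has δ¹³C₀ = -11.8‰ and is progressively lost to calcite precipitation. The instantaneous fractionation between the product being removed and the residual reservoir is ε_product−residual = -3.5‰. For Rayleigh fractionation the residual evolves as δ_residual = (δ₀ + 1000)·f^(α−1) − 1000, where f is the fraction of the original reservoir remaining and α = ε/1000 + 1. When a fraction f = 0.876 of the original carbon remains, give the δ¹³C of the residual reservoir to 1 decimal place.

-11.3‰

Rayleigh residual: δ_res = (δ₀ + 1000)·f^(α−1) − 1000
α = ε/1000 + 1 = 0.99650, so α − 1 = -0.00350
f^(α−1) = 0.876^(-0.00350) = 1.000463
δ_res = (-11.8 + 1000) × 1.000463 − 1000 = 988.658 − 1000 = -11.34‰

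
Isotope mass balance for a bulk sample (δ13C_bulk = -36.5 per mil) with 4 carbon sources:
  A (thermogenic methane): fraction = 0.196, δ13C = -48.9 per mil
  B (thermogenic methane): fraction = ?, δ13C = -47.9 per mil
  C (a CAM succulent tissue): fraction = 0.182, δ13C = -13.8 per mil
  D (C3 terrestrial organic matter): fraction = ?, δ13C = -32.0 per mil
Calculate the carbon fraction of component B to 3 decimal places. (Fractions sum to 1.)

0.283

Let f_B and f_D be the unknown fractions; fractions sum to 1 so f_B + f_D = 0.622.
Mass balance: Σ fᵢ·δᵢ = δ_bulk ⇒ f_B·(-47.9) + f_D·(-32.0) = -36.5 − (-12.096) = -24.404
Substitute f_D = 0.622 − f_B:
f_B·(-47.9 − -32.0) = -24.404 − 0.622×(-32.0) = -4.500
f_B = -4.500 / -15.9 = 0.2830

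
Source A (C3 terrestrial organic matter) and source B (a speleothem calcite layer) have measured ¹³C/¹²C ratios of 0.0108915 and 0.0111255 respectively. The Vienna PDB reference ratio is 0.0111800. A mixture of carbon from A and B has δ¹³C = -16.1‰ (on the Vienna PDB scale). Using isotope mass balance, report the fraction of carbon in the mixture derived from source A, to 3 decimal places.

δ_A = (0.0108915/0.0111800 − 1)×1000 = (0.974195 − 1)×1000 = -25.805‰
δ_B = (0.0111255/0.0111800 − 1)×1000 = (0.995125 − 1)×1000 = -4.875‰
f_A = (δ_mix − δ_B)/(δ_A − δ_B) = (-16.1 − (-4.875))/(-25.805 − (-4.875))
f_A = -11.225 / -20.930 = 0.5363

0.536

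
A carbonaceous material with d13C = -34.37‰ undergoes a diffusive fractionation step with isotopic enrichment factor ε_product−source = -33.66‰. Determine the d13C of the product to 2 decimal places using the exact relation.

-66.87‰

To first order, δ_product ≈ δ_source + ε = -68.03‰.
Exactly, δ_product = (δ_source + 1000)·(ε/1000 + 1) − 1000.
δ_product = (-34.37 + 1000) × (-33.66/1000 + 1) − 1000
δ_product = -66.873‰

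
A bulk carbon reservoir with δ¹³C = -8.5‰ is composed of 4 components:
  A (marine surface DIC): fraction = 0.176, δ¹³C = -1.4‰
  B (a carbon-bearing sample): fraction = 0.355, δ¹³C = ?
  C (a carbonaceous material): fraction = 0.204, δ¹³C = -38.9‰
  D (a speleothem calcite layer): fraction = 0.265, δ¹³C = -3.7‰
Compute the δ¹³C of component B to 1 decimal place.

1.9‰

Isotope mass balance: δ_bulk = Σ fᵢ·δᵢ.
-8.5 = 0.176×(-1.4) + 0.355×δ_B + 0.204×(-38.9) + 0.265×(-3.7)
0.355·δ_B = -8.5 − (-9.162) = 0.662
δ_B = 0.662 / 0.355 = 1.87‰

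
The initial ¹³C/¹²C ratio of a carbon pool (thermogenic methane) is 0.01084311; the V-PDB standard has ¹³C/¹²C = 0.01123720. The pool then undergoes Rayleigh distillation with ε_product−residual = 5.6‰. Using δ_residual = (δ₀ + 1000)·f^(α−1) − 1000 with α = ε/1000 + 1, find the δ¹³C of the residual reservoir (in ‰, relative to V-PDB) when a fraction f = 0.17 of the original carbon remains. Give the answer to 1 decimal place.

δ₀ = (0.01084311/0.01123720 − 1)×1000 = (0.964930 − 1)×1000 = -35.070‰
α − 1 = ε/1000 = 0.0056
f^(α−1) = 0.17^(0.0056) = 0.990126
δ_res = (-35.070 + 1000) × 0.990126 − 1000 = 955.402 − 1000 = -44.60‰

-44.6‰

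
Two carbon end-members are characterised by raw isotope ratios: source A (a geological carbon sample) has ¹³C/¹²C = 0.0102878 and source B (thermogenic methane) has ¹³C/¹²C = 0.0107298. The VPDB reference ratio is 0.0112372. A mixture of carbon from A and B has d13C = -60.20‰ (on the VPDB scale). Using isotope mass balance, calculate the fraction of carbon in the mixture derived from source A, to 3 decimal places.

δ_A = (0.0102878/0.0112372 − 1)×1000 = (0.915513 − 1)×1000 = -84.487‰
δ_B = (0.0107298/0.0112372 − 1)×1000 = (0.954846 − 1)×1000 = -45.154‰
f_A = (δ_mix − δ_B)/(δ_A − δ_B) = (-60.20 − (-45.154))/(-84.487 − (-45.154))
f_A = -15.046 / -39.334 = 0.3825

0.383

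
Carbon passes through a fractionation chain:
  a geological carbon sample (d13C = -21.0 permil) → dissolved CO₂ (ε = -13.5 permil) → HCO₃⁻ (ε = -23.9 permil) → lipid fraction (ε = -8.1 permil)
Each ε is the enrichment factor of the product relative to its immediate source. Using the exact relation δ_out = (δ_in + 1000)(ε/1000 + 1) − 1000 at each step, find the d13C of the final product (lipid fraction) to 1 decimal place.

step 1: δ = (-21.00 + 1000)·(-13.5/1000 + 1) − 1000 = -34.22 permil
step 2: δ = (-34.22 + 1000)·(-23.9/1000 + 1) − 1000 = -57.30 permil
step 3: δ = (-57.30 + 1000)·(-8.1/1000 + 1) − 1000 = -64.93 permil

-64.9 permil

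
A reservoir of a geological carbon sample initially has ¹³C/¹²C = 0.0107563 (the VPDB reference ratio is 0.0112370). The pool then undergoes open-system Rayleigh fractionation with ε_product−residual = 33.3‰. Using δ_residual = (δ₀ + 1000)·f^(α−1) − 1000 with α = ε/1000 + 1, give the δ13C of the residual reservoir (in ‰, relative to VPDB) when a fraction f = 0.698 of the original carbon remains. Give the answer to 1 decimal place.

-54.2‰

δ₀ = (0.0107563/0.0112370 − 1)×1000 = (0.957222 − 1)×1000 = -42.778‰
α − 1 = ε/1000 = 0.0333
f^(α−1) = 0.698^(0.0333) = 0.988099
δ_res = (-42.778 + 1000) × 0.988099 − 1000 = 945.830 − 1000 = -54.17‰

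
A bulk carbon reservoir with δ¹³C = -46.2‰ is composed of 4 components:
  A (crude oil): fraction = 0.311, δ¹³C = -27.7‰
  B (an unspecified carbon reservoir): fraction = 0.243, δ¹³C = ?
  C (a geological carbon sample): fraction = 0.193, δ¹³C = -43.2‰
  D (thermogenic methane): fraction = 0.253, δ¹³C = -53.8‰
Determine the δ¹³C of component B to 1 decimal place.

-64.3‰

Isotope mass balance: δ_bulk = Σ fᵢ·δᵢ.
-46.2 = 0.311×(-27.7) + 0.243×δ_B + 0.193×(-43.2) + 0.253×(-53.8)
0.243·δ_B = -46.2 − (-30.564) = -15.636
δ_B = -15.636 / 0.243 = -64.35‰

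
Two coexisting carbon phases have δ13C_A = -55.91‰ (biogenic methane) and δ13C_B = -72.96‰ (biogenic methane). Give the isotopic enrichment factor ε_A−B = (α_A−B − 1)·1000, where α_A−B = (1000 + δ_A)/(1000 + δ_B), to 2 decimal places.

18.39‰

α_A−B = (1000 + -55.91) / (1000 + -72.96) = 944.09 / 927.04 = 1.018392
ε_A−B = (1.018392 − 1) × 1000 = 18.392‰
(The approximation ε ≈ δ_A − δ_B would give 17.05‰.)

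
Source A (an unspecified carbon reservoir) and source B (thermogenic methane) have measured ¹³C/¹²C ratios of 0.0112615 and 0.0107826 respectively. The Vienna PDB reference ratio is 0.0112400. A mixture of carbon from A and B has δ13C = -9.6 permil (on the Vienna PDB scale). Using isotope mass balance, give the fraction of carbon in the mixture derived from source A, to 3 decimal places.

0.730

δ_A = (0.0112615/0.0112400 − 1)×1000 = (1.001913 − 1)×1000 = 1.913 permil
δ_B = (0.0107826/0.0112400 − 1)×1000 = (0.959306 − 1)×1000 = -40.694 permil
f_A = (δ_mix − δ_B)/(δ_A − δ_B) = (-9.6 − (-40.694))/(1.913 − (-40.694))
f_A = 31.094 / 42.607 = 0.7298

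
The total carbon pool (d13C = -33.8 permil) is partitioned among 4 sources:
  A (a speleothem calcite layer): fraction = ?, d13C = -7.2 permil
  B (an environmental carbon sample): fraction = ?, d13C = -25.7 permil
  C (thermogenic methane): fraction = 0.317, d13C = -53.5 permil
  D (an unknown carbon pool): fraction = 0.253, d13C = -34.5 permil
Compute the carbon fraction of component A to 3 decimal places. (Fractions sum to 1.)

0.159

Let f_A and f_B be the unknown fractions; fractions sum to 1 so f_A + f_B = 0.430.
Mass balance: Σ fᵢ·δᵢ = δ_bulk ⇒ f_A·(-7.2) + f_B·(-25.7) = -33.8 − (-25.688) = -8.112
Substitute f_B = 0.430 − f_A:
f_A·(-7.2 − -25.7) = -8.112 − 0.430×(-25.7) = 2.939
f_A = 2.939 / 18.5 = 0.1589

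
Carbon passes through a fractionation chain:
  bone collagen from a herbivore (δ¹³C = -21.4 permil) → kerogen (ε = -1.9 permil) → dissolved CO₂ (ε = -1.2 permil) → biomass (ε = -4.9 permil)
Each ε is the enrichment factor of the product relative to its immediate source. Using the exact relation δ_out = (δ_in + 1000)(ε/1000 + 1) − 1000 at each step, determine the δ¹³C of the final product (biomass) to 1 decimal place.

step 1: δ = (-21.40 + 1000)·(-1.9/1000 + 1) − 1000 = -23.26 permil
step 2: δ = (-23.26 + 1000)·(-1.2/1000 + 1) − 1000 = -24.43 permil
step 3: δ = (-24.43 + 1000)·(-4.9/1000 + 1) − 1000 = -29.21 permil

-29.2 permil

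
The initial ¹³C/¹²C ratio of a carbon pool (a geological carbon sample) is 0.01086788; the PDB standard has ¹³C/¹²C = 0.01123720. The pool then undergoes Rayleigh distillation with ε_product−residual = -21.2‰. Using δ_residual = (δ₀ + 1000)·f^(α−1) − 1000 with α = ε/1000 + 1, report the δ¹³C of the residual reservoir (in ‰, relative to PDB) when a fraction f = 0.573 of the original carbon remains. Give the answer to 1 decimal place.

-21.4‰

δ₀ = (0.01086788/0.01123720 − 1)×1000 = (0.967134 − 1)×1000 = -32.866‰
α − 1 = ε/1000 = -0.0212
f^(α−1) = 0.573^(-0.0212) = 1.011876
δ_res = (-32.866 + 1000) × 1.011876 − 1000 = 978.619 − 1000 = -21.38‰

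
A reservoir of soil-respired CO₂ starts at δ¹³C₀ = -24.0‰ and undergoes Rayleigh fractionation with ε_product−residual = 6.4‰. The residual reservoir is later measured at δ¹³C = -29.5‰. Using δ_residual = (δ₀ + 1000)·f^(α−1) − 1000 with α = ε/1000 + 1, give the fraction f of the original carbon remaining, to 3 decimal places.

α − 1 = ε/1000 = 0.0064
(δ_res + 1000)/(δ₀ + 1000) = (-29.5 + 1000)/(-24.0 + 1000) = 970.5/976.0 = 0.994365
f = 0.994365^(1/0.0064) = exp(ln(0.994365)/0.0064) = exp(-0.00565/0.0064)
f = exp(-0.8830) = 0.4135

0.414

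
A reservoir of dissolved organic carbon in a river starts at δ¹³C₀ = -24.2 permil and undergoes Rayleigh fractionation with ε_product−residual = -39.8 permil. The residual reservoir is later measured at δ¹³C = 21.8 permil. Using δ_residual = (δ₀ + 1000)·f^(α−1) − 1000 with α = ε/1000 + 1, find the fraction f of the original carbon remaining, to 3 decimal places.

0.314

α − 1 = ε/1000 = -0.0398
(δ_res + 1000)/(δ₀ + 1000) = (21.8 + 1000)/(-24.2 + 1000) = 1021.8/975.8 = 1.047141
f = 1.047141^(1/-0.0398) = exp(ln(1.047141)/-0.0398) = exp(0.04606/-0.0398)
f = exp(-1.1574) = 0.3143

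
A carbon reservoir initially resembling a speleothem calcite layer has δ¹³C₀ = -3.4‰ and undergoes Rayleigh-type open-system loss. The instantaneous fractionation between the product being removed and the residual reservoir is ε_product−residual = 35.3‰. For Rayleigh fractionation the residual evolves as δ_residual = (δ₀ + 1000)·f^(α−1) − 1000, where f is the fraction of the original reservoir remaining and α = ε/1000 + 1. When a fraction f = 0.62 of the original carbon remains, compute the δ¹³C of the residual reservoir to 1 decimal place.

Rayleigh residual: δ_res = (δ₀ + 1000)·f^(α−1) − 1000
α = ε/1000 + 1 = 1.03530, so α − 1 = 0.03530
f^(α−1) = 0.62^(0.03530) = 0.983267
δ_res = (-3.4 + 1000) × 0.983267 − 1000 = 979.924 − 1000 = -20.08‰

-20.1‰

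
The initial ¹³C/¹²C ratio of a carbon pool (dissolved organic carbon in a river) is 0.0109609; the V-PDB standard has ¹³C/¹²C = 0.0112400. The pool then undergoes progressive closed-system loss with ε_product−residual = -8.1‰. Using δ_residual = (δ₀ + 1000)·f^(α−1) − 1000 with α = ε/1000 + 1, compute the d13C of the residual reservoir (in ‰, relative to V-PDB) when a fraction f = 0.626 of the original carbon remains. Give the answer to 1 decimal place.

-21.1‰

δ₀ = (0.0109609/0.0112400 − 1)×1000 = (0.975169 − 1)×1000 = -24.831‰
α − 1 = ε/1000 = -0.0081
f^(α−1) = 0.626^(-0.0081) = 1.003801
δ_res = (-24.831 + 1000) × 1.003801 − 1000 = 978.876 − 1000 = -21.12‰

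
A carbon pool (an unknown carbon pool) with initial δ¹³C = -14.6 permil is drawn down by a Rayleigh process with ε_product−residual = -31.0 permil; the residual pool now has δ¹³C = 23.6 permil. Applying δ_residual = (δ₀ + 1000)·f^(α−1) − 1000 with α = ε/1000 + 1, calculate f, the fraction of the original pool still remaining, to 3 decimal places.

α − 1 = ε/1000 = -0.0310
(δ_res + 1000)/(δ₀ + 1000) = (23.6 + 1000)/(-14.6 + 1000) = 1023.6/985.4 = 1.038766
f = 1.038766^(1/-0.0310) = exp(ln(1.038766)/-0.0310) = exp(0.03803/-0.0310)
f = exp(-1.2269) = 0.2932

0.293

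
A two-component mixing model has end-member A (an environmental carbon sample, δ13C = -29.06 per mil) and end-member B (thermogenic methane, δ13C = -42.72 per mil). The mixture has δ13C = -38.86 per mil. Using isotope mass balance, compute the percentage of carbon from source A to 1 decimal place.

28.3%

δ_mix = f_A·δ_A + (1 − f_A)·δ_B  ⇒  f_A = (δ_mix − δ_B)/(δ_A − δ_B)
f_A = (-38.86 − (-42.72)) / (-29.06 − (-42.72))
f_A = 3.86 / 13.66 = 0.2826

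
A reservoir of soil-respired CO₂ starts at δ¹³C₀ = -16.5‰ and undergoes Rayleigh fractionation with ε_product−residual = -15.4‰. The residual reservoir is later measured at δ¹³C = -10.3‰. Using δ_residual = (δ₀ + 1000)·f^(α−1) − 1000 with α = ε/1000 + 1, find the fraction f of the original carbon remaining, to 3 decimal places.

α − 1 = ε/1000 = -0.0154
(δ_res + 1000)/(δ₀ + 1000) = (-10.3 + 1000)/(-16.5 + 1000) = 989.7/983.5 = 1.006304
f = 1.006304^(1/-0.0154) = exp(ln(1.006304)/-0.0154) = exp(0.00628/-0.0154)
f = exp(-0.4081) = 0.6649

0.665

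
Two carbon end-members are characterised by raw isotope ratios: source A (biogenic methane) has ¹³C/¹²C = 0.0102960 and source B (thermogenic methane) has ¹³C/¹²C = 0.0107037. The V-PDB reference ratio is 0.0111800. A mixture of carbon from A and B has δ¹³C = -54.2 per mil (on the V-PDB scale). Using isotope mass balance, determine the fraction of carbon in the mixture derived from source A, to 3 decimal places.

δ_A = (0.0102960/0.0111800 − 1)×1000 = (0.920930 − 1)×1000 = -79.070 per mil
δ_B = (0.0107037/0.0111800 − 1)×1000 = (0.957397 − 1)×1000 = -42.603 per mil
f_A = (δ_mix − δ_B)/(δ_A − δ_B) = (-54.2 − (-42.603))/(-79.070 − (-42.603))
f_A = -11.597 / -36.467 = 0.3180

0.318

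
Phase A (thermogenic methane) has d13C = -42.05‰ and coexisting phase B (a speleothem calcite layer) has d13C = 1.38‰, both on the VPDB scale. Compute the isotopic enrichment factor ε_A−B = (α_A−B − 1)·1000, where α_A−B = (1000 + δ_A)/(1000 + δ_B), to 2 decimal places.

-43.37‰

α_A−B = (1000 + -42.05) / (1000 + 1.38) = 957.95 / 1001.38 = 0.956630
ε_A−B = (0.956630 − 1) × 1000 = -43.370‰
(The approximation ε ≈ δ_A − δ_B would give -43.43‰.)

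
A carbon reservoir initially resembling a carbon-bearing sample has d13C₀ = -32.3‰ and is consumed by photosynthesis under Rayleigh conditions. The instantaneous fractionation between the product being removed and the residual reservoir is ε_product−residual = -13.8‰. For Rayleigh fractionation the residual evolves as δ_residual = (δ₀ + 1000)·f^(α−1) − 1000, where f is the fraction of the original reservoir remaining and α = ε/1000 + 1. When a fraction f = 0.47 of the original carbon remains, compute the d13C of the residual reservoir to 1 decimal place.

-22.2‰

Rayleigh residual: δ_res = (δ₀ + 1000)·f^(α−1) − 1000
α = ε/1000 + 1 = 0.98620, so α − 1 = -0.01380
f^(α−1) = 0.47^(-0.01380) = 1.010474
δ_res = (-32.3 + 1000) × 1.010474 − 1000 = 977.835 − 1000 = -22.16‰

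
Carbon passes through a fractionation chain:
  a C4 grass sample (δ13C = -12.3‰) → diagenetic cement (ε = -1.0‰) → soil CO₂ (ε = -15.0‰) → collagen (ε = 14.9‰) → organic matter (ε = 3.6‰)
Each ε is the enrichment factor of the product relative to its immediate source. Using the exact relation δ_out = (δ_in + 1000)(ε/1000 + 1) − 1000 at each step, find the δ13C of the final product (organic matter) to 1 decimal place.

step 1: δ = (-12.30 + 1000)·(-1.0/1000 + 1) − 1000 = -13.29‰
step 2: δ = (-13.29 + 1000)·(-15.0/1000 + 1) − 1000 = -28.09‰
step 3: δ = (-28.09 + 1000)·(14.9/1000 + 1) − 1000 = -13.61‰
step 4: δ = (-13.61 + 1000)·(3.6/1000 + 1) − 1000 = -10.06‰

-10.1‰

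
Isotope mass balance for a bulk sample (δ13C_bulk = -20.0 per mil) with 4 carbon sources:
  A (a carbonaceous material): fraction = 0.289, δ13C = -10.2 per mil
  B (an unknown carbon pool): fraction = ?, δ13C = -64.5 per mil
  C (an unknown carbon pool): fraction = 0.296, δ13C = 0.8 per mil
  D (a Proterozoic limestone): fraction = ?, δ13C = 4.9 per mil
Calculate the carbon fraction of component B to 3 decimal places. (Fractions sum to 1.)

Let f_B and f_D be the unknown fractions; fractions sum to 1 so f_B + f_D = 0.415.
Mass balance: Σ fᵢ·δᵢ = δ_bulk ⇒ f_B·(-64.5) + f_D·(4.9) = -20.0 − (-2.711) = -17.289
Substitute f_D = 0.415 − f_B:
f_B·(-64.5 − 4.9) = -17.289 − 0.415×(4.9) = -19.323
f_B = -19.323 / -69.4 = 0.2784

0.278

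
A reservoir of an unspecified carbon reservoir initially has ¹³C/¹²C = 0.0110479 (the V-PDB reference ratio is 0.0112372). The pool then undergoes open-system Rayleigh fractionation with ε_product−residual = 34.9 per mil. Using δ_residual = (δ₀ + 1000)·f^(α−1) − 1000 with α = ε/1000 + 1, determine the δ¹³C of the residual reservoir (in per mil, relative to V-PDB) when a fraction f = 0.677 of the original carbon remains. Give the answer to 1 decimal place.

δ₀ = (0.0110479/0.0112372 − 1)×1000 = (0.983154 − 1)×1000 = -16.846 per mil
α − 1 = ε/1000 = 0.0349
f^(α−1) = 0.677^(0.0349) = 0.986478
δ_res = (-16.846 + 1000) × 0.986478 − 1000 = 969.860 − 1000 = -30.14 per mil

-30.1 per mil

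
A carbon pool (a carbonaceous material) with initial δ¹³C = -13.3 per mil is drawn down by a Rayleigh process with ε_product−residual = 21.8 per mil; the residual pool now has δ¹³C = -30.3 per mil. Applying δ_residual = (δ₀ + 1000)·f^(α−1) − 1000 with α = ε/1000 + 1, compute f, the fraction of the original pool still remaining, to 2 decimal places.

0.45

α − 1 = ε/1000 = 0.0218
(δ_res + 1000)/(δ₀ + 1000) = (-30.3 + 1000)/(-13.3 + 1000) = 969.7/986.7 = 0.982771
f = 0.982771^(1/0.0218) = exp(ln(0.982771)/0.0218) = exp(-0.01738/0.0218)
f = exp(-0.7972) = 0.4506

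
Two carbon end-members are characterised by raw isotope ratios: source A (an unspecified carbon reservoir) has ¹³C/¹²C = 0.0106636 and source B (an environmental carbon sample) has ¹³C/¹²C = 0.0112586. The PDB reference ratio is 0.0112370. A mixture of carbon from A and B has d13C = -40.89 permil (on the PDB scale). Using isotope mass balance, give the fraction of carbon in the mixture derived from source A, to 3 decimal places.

δ_A = (0.0106636/0.0112370 − 1)×1000 = (0.948972 − 1)×1000 = -51.028 permil
δ_B = (0.0112586/0.0112370 − 1)×1000 = (1.001922 − 1)×1000 = 1.922 permil
f_A = (δ_mix − δ_B)/(δ_A − δ_B) = (-40.89 − (1.922))/(-51.028 − (1.922))
f_A = -42.812 / -52.950 = 0.8085

0.809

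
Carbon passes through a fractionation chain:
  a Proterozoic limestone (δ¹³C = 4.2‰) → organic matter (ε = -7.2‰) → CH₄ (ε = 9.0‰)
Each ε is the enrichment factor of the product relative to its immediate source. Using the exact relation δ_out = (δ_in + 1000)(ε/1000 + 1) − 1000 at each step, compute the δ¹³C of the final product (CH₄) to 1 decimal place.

5.9‰

step 1: δ = (4.20 + 1000)·(-7.2/1000 + 1) − 1000 = -3.03‰
step 2: δ = (-3.03 + 1000)·(9.0/1000 + 1) − 1000 = 5.94‰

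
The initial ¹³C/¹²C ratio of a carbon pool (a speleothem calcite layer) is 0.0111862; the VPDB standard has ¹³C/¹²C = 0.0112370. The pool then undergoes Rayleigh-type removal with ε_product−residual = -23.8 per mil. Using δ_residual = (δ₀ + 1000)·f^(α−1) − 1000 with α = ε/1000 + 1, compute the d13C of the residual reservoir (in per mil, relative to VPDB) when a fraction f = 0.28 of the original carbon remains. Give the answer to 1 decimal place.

δ₀ = (0.0111862/0.0112370 − 1)×1000 = (0.995479 − 1)×1000 = -4.521 per mil
α − 1 = ε/1000 = -0.0238
f^(α−1) = 0.28^(-0.0238) = 1.030760
δ_res = (-4.521 + 1000) × 1.030760 − 1000 = 1026.100 − 1000 = 26.10 per mil

26.1 per mil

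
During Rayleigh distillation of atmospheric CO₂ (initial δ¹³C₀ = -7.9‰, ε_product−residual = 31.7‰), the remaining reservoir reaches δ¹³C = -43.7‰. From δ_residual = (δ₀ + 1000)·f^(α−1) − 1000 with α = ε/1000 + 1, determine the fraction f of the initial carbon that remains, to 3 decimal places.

α − 1 = ε/1000 = 0.0317
(δ_res + 1000)/(δ₀ + 1000) = (-43.7 + 1000)/(-7.9 + 1000) = 956.3/992.1 = 0.963915
f = 0.963915^(1/0.0317) = exp(ln(0.963915)/0.0317) = exp(-0.03675/0.0317)
f = exp(-1.1594) = 0.3137

0.314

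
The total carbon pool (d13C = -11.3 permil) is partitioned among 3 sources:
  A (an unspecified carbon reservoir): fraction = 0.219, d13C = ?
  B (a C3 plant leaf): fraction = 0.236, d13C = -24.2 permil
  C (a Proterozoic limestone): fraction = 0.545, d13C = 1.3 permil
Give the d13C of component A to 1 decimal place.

-28.8 permil

Isotope mass balance: δ_bulk = Σ fᵢ·δᵢ.
-11.3 = 0.219×δ_A + 0.236×(-24.2) + 0.545×(1.3)
0.219·δ_A = -11.3 − (-5.003) = -6.297
δ_A = -6.297 / 0.219 = -28.75 permil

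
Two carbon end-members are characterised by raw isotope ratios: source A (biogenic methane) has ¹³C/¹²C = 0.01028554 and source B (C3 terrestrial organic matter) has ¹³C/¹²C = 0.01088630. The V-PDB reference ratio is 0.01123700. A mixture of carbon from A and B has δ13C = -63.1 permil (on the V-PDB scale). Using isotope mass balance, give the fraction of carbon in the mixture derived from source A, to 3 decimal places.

δ_A = (0.01028554/0.01123700 − 1)×1000 = (0.915328 − 1)×1000 = -84.672 permil
δ_B = (0.01088630/0.01123700 − 1)×1000 = (0.968791 − 1)×1000 = -31.209 permil
f_A = (δ_mix − δ_B)/(δ_A − δ_B) = (-63.1 − (-31.209))/(-84.672 − (-31.209))
f_A = -31.891 / -53.463 = 0.5965

0.597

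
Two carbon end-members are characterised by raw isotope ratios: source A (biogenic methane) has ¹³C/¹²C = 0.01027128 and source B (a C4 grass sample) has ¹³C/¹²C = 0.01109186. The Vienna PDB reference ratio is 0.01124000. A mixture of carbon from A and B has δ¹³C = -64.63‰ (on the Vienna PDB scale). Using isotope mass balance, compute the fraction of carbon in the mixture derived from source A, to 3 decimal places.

δ_A = (0.01027128/0.01124000 − 1)×1000 = (0.913815 − 1)×1000 = -86.185‰
δ_B = (0.01109186/0.01124000 − 1)×1000 = (0.986820 − 1)×1000 = -13.180‰
f_A = (δ_mix − δ_B)/(δ_A − δ_B) = (-64.63 − (-13.180))/(-86.185 − (-13.180))
f_A = -51.450 / -73.005 = 0.7047

0.705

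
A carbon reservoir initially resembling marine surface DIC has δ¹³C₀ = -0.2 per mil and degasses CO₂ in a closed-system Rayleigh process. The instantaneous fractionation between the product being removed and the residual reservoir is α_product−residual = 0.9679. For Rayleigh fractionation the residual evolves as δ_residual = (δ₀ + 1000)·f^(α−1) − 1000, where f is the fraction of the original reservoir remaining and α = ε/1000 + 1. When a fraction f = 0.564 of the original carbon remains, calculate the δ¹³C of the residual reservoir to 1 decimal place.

18.4 per mil

Rayleigh residual: δ_res = (δ₀ + 1000)·f^(α−1) − 1000
α − 1 = -0.03210
f^(α−1) = 0.564^(-0.03210) = 1.018554
δ_res = (-0.2 + 1000) × 1.018554 − 1000 = 1018.350 − 1000 = 18.35 per mil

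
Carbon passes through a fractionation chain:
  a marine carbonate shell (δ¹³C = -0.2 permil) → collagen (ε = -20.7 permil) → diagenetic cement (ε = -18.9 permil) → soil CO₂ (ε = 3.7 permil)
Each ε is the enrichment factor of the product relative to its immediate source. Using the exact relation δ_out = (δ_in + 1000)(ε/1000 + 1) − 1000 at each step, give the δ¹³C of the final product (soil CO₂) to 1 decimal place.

step 1: δ = (-0.20 + 1000)·(-20.7/1000 + 1) − 1000 = -20.90 permil
step 2: δ = (-20.90 + 1000)·(-18.9/1000 + 1) − 1000 = -39.40 permil
step 3: δ = (-39.40 + 1000)·(3.7/1000 + 1) − 1000 = -35.85 permil

-35.8 permil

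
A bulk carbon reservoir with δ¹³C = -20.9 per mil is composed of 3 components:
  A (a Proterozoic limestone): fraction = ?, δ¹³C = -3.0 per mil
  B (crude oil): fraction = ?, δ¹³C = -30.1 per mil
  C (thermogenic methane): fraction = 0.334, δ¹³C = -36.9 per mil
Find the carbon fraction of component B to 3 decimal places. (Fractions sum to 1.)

0.243

Let f_B and f_A be the unknown fractions; fractions sum to 1 so f_B + f_A = 0.666.
Mass balance: Σ fᵢ·δᵢ = δ_bulk ⇒ f_B·(-30.1) + f_A·(-3.0) = -20.9 − (-12.325) = -8.575
Substitute f_A = 0.666 − f_B:
f_B·(-30.1 − -3.0) = -8.575 − 0.666×(-3.0) = -6.577
f_B = -6.577 / -27.1 = 0.2427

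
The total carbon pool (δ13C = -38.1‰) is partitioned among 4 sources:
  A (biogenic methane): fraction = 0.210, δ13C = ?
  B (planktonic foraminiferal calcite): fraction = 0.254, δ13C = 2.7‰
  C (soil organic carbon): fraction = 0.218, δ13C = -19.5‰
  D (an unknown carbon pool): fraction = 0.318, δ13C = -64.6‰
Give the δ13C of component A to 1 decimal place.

Isotope mass balance: δ_bulk = Σ fᵢ·δᵢ.
-38.1 = 0.210×δ_A + 0.254×(2.7) + 0.218×(-19.5) + 0.318×(-64.6)
0.210·δ_A = -38.1 − (-24.108) = -13.992
δ_A = -13.992 / 0.210 = -66.63‰

-66.6‰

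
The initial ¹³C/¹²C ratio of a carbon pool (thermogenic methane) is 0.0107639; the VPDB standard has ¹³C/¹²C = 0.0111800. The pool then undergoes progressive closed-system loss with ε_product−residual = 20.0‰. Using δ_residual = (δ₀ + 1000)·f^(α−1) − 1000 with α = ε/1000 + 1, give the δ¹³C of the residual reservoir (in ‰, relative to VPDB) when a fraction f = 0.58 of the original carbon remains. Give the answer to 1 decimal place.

-47.7‰

δ₀ = (0.0107639/0.0111800 − 1)×1000 = (0.962782 − 1)×1000 = -37.218‰
α − 1 = ε/1000 = 0.0200
f^(α−1) = 0.58^(0.0200) = 0.989165
δ_res = (-37.218 + 1000) × 0.989165 − 1000 = 952.350 − 1000 = -47.65‰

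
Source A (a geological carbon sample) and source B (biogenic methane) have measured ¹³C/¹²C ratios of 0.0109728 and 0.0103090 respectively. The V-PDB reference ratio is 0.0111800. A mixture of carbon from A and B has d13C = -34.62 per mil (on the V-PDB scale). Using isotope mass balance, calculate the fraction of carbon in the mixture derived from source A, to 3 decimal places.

δ_A = (0.0109728/0.0111800 − 1)×1000 = (0.981467 − 1)×1000 = -18.533 per mil
δ_B = (0.0103090/0.0111800 − 1)×1000 = (0.922093 − 1)×1000 = -77.907 per mil
f_A = (δ_mix − δ_B)/(δ_A − δ_B) = (-34.62 − (-77.907))/(-18.533 − (-77.907))
f_A = 43.287 / 59.374 = 0.7291

0.729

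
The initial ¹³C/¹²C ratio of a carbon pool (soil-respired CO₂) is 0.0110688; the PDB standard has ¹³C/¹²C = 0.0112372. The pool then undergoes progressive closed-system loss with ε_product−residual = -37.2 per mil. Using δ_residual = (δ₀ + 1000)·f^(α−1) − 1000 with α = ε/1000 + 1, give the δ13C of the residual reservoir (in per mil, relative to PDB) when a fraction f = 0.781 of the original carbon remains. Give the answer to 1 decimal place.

-5.9 per mil

δ₀ = (0.0110688/0.0112372 − 1)×1000 = (0.985014 − 1)×1000 = -14.986 per mil
α − 1 = ε/1000 = -0.0372
f^(α−1) = 0.781^(-0.0372) = 1.009238
δ_res = (-14.986 + 1000) × 1.009238 − 1000 = 994.113 − 1000 = -5.89 per mil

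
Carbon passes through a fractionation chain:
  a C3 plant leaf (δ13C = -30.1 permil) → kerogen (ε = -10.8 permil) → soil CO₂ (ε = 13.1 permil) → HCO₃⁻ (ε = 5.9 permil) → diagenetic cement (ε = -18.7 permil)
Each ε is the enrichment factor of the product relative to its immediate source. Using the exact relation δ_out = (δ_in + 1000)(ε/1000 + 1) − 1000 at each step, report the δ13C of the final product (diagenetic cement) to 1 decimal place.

step 1: δ = (-30.10 + 1000)·(-10.8/1000 + 1) − 1000 = -40.57 permil
step 2: δ = (-40.57 + 1000)·(13.1/1000 + 1) − 1000 = -28.01 permil
step 3: δ = (-28.01 + 1000)·(5.9/1000 + 1) − 1000 = -22.27 permil
step 4: δ = (-22.27 + 1000)·(-18.7/1000 + 1) − 1000 = -40.56 permil

-40.6 permil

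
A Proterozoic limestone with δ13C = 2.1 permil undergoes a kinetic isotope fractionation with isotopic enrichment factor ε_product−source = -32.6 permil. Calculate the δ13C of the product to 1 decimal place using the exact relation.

To first order, δ_product ≈ δ_source + ε = -30.5 permil.
Exactly, δ_product = (δ_source + 1000)·(ε/1000 + 1) − 1000.
δ_product = (2.1 + 1000) × (-32.6/1000 + 1) − 1000
δ_product = -30.57 permil

-30.6 permil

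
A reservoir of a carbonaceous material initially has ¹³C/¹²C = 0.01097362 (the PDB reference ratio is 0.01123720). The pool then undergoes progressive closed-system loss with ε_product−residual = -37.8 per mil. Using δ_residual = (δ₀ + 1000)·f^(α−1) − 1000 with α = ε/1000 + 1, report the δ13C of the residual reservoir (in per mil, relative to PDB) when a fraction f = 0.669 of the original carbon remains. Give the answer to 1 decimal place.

-8.5 per mil

δ₀ = (0.01097362/0.01123720 − 1)×1000 = (0.976544 − 1)×1000 = -23.456 per mil
α − 1 = ε/1000 = -0.0378
f^(α−1) = 0.669^(-0.0378) = 1.015311
δ_res = (-23.456 + 1000) × 1.015311 − 1000 = 991.495 − 1000 = -8.50 per mil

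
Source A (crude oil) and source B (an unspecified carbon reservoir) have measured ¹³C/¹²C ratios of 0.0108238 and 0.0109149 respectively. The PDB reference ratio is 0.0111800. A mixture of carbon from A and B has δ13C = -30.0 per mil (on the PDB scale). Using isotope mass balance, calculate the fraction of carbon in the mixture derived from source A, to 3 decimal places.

δ_A = (0.0108238/0.0111800 − 1)×1000 = (0.968140 − 1)×1000 = -31.860 per mil
δ_B = (0.0109149/0.0111800 − 1)×1000 = (0.976288 − 1)×1000 = -23.712 per mil
f_A = (δ_mix − δ_B)/(δ_A − δ_B) = (-30.0 − (-23.712))/(-31.860 − (-23.712))
f_A = -6.288 / -8.148 = 0.7717

0.772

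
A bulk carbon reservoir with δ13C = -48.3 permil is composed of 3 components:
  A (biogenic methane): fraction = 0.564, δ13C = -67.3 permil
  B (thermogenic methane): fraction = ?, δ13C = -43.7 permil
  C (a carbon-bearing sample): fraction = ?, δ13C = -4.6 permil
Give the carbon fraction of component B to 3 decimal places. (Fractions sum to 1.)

Let f_B and f_C be the unknown fractions; fractions sum to 1 so f_B + f_C = 0.436.
Mass balance: Σ fᵢ·δᵢ = δ_bulk ⇒ f_B·(-43.7) + f_C·(-4.6) = -48.3 − (-37.957) = -10.343
Substitute f_C = 0.436 − f_B:
f_B·(-43.7 − -4.6) = -10.343 − 0.436×(-4.6) = -8.337
f_B = -8.337 / -39.1 = 0.2132

0.213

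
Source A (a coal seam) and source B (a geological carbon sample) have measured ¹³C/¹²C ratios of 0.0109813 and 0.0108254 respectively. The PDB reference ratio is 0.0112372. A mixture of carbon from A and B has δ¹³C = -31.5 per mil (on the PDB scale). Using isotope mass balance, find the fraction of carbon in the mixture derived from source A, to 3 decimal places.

0.371

δ_A = (0.0109813/0.0112372 − 1)×1000 = (0.977227 − 1)×1000 = -22.773 per mil
δ_B = (0.0108254/0.0112372 − 1)×1000 = (0.963354 − 1)×1000 = -36.646 per mil
f_A = (δ_mix − δ_B)/(δ_A − δ_B) = (-31.5 − (-36.646))/(-22.773 − (-36.646))
f_A = 5.146 / 13.874 = 0.3709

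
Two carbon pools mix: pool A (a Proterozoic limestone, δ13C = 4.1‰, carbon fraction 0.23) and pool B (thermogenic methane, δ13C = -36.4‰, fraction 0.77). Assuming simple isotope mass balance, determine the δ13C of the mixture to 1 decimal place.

δ_mix = f_A·δ_A + f_B·δ_B
δ_mix = 0.23 × (4.1) + 0.77 × (-36.4)
δ_mix = 0.94 + -28.03 = -27.08‰

-27.1‰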